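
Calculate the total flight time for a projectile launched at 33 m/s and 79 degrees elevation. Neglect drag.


T = 2*v0*sin(theta)/g = 2*33*sin(79°)/9.81 = 6.604 s

6.604 s


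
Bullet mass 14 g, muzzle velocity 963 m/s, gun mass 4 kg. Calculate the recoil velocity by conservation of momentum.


v_recoil = m_p * v_p / m_gun = 0.014 * 963 / 4 = 3.371 m/s

3.371 m/s


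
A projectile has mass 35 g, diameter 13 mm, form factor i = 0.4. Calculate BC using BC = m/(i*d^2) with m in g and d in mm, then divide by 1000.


BC = m/(i*d^2*1000) = 35/(0.4 * 13^2 * 1000) = 0.0005178

0.0005178


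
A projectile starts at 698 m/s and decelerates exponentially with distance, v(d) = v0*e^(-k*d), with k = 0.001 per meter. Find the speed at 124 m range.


v = v0*exp(-k*d) = 698*exp(-0.001*124) = 616.6 m/s

616.6 m/s


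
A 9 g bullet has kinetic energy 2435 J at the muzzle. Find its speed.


v = sqrt(2*E/m) = sqrt(2*2435/0.009) = 735.6 m/s

735.6 m/s


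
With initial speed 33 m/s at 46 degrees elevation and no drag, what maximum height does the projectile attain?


H = (v0*sin(theta))^2 / (2g) = (33*sin(46°))^2 / (2*9.81) = 28.72 m

28.72 m


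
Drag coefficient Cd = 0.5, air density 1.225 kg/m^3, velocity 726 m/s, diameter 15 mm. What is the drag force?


A = pi*(d/2)^2 = pi*(15/2000)^2 = 1.76715e-04 m^2
Fd = 0.5*Cd*rho*A*v^2 = 0.5*0.5*1.225*1.76715e-04*726^2 = 28.52 N

28.52 N


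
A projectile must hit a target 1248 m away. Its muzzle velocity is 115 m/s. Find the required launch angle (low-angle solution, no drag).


sin(2*theta) = R*g/v0^2 = 1248*9.81/115^2 = 0.925738, theta = arcsin(0.925738)/2 = 33.89°

33.89 degrees


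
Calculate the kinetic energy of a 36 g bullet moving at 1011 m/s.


E = 0.5*m*v^2 = 0.5*0.036*1011^2 = 18398 J

18398 J


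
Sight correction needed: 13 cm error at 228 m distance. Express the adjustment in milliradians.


1 mrad subtends 1 cm per 10 m of range, so adj = error_cm / (dist_m / 10) = 13 / (228/10) = 0.5702 mrad

0.5702 mrad


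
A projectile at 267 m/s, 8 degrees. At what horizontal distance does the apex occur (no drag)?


R = v0^2*sin(2*theta)/g = 267^2*sin(2*8°)/9.81 = 2003.05 m
apex_dist = R/2 = 2003.05/2 = 1002 m

1002 m


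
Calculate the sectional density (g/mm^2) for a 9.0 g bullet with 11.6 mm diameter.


SD = m/d^2 = 9.0/11.6^2 = 0.06688 g/mm^2

0.06688 g/mm^2


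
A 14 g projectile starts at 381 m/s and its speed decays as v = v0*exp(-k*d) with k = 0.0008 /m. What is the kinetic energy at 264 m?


v = v0*exp(-k*d) = 381*exp(-0.0008*264) = 308.462 m/s
E = 0.5*m*v^2 = 0.5*0.014*308.462^2 = 666 J

666 J


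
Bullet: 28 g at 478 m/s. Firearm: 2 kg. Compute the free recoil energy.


v_r = m_p*v_p/m_gun = 0.028*478/2 = 6.692 m/s, E_r = 0.5*m_gun*v_r^2 = 0.5*2*6.692^2 = 44.78 J

44.78 J


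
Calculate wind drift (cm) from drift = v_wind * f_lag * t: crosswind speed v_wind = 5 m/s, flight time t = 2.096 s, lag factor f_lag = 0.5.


drift = v_wind * lag * t = 5 * 0.5 * 2.096 = 5.24 m ≈ 524 cm

524 cm


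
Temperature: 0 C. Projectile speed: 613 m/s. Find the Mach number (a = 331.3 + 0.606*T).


a = 331.3 + 0.606*(0) = 331.3 m/s
M = v/a = 613/331.3 = 1.85

1.85


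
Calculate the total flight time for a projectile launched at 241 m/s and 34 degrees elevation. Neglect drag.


T = 2*v0*sin(theta)/g = 2*241*sin(34°)/9.81 = 27.48 s

27.48 s


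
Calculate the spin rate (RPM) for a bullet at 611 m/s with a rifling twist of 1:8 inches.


twist_m = 8*0.0254 = 0.2032 m
spin = v/twist = 611/0.2032 = 3006.89 rev/s
RPM = spin*60 = 3006.89*60 ≈ 180413 RPM

180413 RPM


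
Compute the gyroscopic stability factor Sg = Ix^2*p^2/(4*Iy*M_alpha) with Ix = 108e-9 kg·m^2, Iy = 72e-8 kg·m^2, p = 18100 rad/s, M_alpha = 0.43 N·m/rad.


Sg = Ix^2 * p^2 / (4 * Iy * M_alpha) = (108e-9)^2 * 18100^2 / (4 * 72e-8 * 0.43) = 3.086

3.086


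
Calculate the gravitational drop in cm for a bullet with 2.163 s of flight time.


drop = 0.5*g*t^2 = 0.5*9.81*2.163^2 = 22.9484 m ≈ 2295 cm

2295 cm


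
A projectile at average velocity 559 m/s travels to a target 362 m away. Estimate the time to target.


t = d/v = 362/559 = 0.6476 s

0.6476 s


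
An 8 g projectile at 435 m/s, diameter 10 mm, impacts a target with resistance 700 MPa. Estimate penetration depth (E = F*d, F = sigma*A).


A = pi*(d/2)^2 = pi*(10/2)^2 = 78.5398 mm^2
E = 0.5*m*v^2 = 0.5*0.008*435^2 = 756.9 J
depth = E/(sigma*A) = 756.9 J / (700 MPa * 78.5398 mm^2) = 756.9/(700 * 78.5398) m = 0.0137674 m ≈ 13.77 mm

13.77 mm


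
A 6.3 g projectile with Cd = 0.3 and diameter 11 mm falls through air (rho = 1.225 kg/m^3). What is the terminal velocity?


A = pi*(d/2)^2 = pi*(11/2000)^2 = 9.50332e-05 m^2
vt = sqrt(2mg/(Cd*rho*A)) = sqrt(2*0.0063*9.81/(0.3 * 1.225 * 9.50332e-05)) = 59.49 m/s

59.49 m/s


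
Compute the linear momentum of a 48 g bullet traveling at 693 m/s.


p = m*v = 0.048*693 = 33.26 kg·m/s

33.26 kg·m/s


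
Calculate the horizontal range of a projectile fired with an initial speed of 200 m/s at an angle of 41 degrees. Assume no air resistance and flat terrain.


R = v0^2 * sin(2*theta) / g = 200^2 * sin(2*41°) / 9.81 = 4038 m

4038 m


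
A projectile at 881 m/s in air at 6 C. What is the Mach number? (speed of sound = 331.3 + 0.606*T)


a = 331.3 + 0.606*(6) = 334.936 m/s
M = v/a = 881/334.936 = 2.63

2.63


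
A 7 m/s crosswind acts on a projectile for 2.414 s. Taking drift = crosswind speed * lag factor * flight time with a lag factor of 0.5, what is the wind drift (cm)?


drift = v_wind * lag * t = 7 * 0.5 * 2.414 = 8.449 m ≈ 844.9 cm

844.9 cm


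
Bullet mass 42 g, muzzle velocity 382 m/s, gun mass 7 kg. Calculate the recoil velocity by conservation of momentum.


v_recoil = m_p * v_p / m_gun = 0.042 * 382 / 7 = 2.292 m/s

2.292 m/s


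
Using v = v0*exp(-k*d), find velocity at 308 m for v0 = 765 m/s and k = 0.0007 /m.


v = v0*exp(-k*d) = 765*exp(-0.0007*308) = 616.6 m/s

616.6 m/s


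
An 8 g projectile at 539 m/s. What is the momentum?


p = m*v = 0.008*539 = 4.312 kg·m/s

4.312 kg·m/s


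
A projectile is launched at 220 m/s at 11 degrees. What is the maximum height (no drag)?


H = (v0*sin(theta))^2 / (2g) = (220*sin(11°))^2 / (2*9.81) = 89.81 m

89.81 m


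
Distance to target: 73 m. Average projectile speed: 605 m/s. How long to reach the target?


t = d/v = 73/605 = 0.1207 s

0.1207 s


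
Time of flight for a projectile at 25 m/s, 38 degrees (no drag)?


T = 2*v0*sin(theta)/g = 2*25*sin(38°)/9.81 = 3.138 s

3.138 s


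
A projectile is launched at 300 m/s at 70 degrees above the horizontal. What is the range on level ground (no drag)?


R = v0^2 * sin(2*theta) / g = 300^2 * sin(2*70°) / 9.81 = 5897 m

5897 m


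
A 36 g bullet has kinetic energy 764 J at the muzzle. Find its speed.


v = sqrt(2*E/m) = sqrt(2*764/0.036) = 206 m/s

206 m/s


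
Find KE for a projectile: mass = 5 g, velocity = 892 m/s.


E = 0.5*m*v^2 = 0.5*0.005*892^2 = 1989 J

1989 J


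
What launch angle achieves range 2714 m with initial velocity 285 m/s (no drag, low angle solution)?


sin(2*theta) = R*g/v0^2 = 2714*9.81/285^2 = 0.327785, theta = arcsin(0.327785)/2 = 9.567°

9.567 degrees


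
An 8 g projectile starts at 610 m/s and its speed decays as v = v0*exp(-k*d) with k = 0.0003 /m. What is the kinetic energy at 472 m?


v = v0*exp(-k*d) = 610*exp(-0.0003*472) = 529.461 m/s
E = 0.5*m*v^2 = 0.5*0.008*529.461^2 = 1121 J

1121 J


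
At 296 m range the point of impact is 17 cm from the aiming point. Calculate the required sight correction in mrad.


1 mrad subtends 1 cm per 10 m of range, so adj = error_cm / (dist_m / 10) = 17 / (296/10) = 0.5743 mrad

0.5743 mrad


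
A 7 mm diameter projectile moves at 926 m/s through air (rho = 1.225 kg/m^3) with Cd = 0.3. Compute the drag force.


A = pi*(d/2)^2 = pi*(7/2000)^2 = 3.84845e-05 m^2
Fd = 0.5*Cd*rho*A*v^2 = 0.5*0.3*1.225*3.84845e-05*926^2 = 6.064 N

6.064 N


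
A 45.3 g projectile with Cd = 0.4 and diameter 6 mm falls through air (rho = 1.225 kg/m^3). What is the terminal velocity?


A = pi*(d/2)^2 = pi*(6/2000)^2 = 2.82743e-05 m^2
vt = sqrt(2mg/(Cd*rho*A)) = sqrt(2*0.0453*9.81/(0.4 * 1.225 * 2.82743e-05)) = 253.3 m/s

253.3 m/s


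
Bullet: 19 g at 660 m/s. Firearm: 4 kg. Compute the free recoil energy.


v_r = m_p*v_p/m_gun = 0.019*660/4 = 3.135 m/s, E_r = 0.5*m_gun*v_r^2 = 0.5*4*3.135^2 = 19.66 J

19.66 J


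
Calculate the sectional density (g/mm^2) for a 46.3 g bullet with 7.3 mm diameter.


SD = m/d^2 = 46.3/7.3^2 = 0.8688 g/mm^2

0.8688 g/mm^2


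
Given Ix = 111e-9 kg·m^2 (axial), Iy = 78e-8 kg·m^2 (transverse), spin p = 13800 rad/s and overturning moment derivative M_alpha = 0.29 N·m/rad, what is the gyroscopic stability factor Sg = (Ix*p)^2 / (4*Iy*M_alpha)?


Sg = Ix^2 * p^2 / (4 * Iy * M_alpha) = (111e-9)^2 * 13800^2 / (4 * 78e-8 * 0.29) = 2.593

2.593


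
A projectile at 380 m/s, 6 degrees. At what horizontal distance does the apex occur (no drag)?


R = v0^2*sin(2*theta)/g = 380^2*sin(2*6°)/9.81 = 3060.39 m
apex_dist = R/2 = 3060.39/2 = 1530 m

1530 m


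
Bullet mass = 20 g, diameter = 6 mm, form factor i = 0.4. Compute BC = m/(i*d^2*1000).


BC = m/(i*d^2*1000) = 20/(0.4 * 6^2 * 1000) = 0.001389

0.001389


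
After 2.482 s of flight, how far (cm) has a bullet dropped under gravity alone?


drop = 0.5*g*t^2 = 0.5*9.81*2.482^2 = 30.2164 m ≈ 3022 cm

3022 cm


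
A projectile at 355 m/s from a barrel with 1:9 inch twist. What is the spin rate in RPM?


twist_m = 9*0.0254 = 0.2286 m
spin = v/twist = 355/0.2286 = 1552.931 rev/s
RPM = spin*60 = 1552.931*60 ≈ 93176 RPM

93176 RPM


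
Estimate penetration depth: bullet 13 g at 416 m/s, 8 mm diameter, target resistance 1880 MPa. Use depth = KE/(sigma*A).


A = pi*(d/2)^2 = pi*(8/2)^2 = 50.2655 mm^2
E = 0.5*m*v^2 = 0.5*0.013*416^2 = 1124.86 J
depth = E/(sigma*A) = 1124.86 J / (1880 MPa * 50.2655 mm^2) = 1124.86/(1880 * 50.2655) m = 0.0119034 m ≈ 11.9 mm

11.9 mm


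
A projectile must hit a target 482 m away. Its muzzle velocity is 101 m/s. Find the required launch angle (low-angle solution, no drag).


sin(2*theta) = R*g/v0^2 = 482*9.81/101^2 = 0.463525, theta = arcsin(0.463525)/2 = 13.81°

13.81 degrees


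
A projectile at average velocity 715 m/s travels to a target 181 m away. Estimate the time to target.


t = d/v = 181/715 = 0.2531 s

0.2531 s


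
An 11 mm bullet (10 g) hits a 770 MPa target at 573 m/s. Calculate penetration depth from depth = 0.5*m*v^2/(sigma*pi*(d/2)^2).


A = pi*(d/2)^2 = pi*(11/2)^2 = 95.0332 mm^2
E = 0.5*m*v^2 = 0.5*0.01*573^2 = 1641.64 J
depth = E/(sigma*A) = 1641.64 J / (770 MPa * 95.0332 mm^2) = 1641.64/(770 * 95.0332) m = 0.0224343 m ≈ 22.43 mm

22.43 mm


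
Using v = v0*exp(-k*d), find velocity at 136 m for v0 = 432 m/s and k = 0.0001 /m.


v = v0*exp(-k*d) = 432*exp(-0.0001*136) = 426.2 m/s

426.2 m/s


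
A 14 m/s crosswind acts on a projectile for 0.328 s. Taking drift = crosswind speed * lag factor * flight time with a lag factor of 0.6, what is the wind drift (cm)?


drift = v_wind * lag * t = 14 * 0.6 * 0.328 = 2.7552 m ≈ 275.5 cm

275.5 cm


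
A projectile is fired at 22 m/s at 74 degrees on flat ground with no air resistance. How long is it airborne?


T = 2*v0*sin(theta)/g = 2*22*sin(74°)/9.81 = 4.311 s

4.311 s


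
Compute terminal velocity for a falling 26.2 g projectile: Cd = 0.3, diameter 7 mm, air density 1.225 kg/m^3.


A = pi*(d/2)^2 = pi*(7/2000)^2 = 3.84845e-05 m^2
vt = sqrt(2mg/(Cd*rho*A)) = sqrt(2*0.0262*9.81/(0.3 * 1.225 * 3.84845e-05)) = 190.6 m/s

190.6 m/s


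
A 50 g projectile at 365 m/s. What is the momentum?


p = m*v = 0.05*365 = 18.25 kg·m/s

18.25 kg·m/s


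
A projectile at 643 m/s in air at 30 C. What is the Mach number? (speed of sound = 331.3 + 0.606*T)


a = 331.3 + 0.606*(30) = 349.48 m/s
M = v/a = 643/349.48 = 1.84

1.84


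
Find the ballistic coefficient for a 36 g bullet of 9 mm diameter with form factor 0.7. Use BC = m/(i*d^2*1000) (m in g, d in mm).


BC = m/(i*d^2*1000) = 36/(0.7 * 9^2 * 1000) = 0.0006349

0.0006349


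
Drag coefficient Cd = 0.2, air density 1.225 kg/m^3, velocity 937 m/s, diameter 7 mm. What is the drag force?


A = pi*(d/2)^2 = pi*(7/2000)^2 = 3.84845e-05 m^2
Fd = 0.5*Cd*rho*A*v^2 = 0.5*0.2*1.225*3.84845e-05*937^2 = 4.139 N

4.139 N


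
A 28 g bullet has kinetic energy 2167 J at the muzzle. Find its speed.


v = sqrt(2*E/m) = sqrt(2*2167/0.028) = 393.4 m/s

393.4 m/s


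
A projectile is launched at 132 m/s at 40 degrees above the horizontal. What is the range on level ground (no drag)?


R = v0^2 * sin(2*theta) / g = 132^2 * sin(2*40°) / 9.81 = 1749 m

1749 m


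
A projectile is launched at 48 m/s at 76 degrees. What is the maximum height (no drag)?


H = (v0*sin(theta))^2 / (2g) = (48*sin(76°))^2 / (2*9.81) = 110.6 m

110.6 m


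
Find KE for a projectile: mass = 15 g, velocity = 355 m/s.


E = 0.5*m*v^2 = 0.5*0.015*355^2 = 945.2 J

945.2 J


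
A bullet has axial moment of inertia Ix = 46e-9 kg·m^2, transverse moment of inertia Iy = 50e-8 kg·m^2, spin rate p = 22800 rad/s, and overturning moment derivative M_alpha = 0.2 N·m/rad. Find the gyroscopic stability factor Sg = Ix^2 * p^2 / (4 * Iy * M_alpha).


Sg = Ix^2 * p^2 / (4 * Iy * M_alpha) = (46e-9)^2 * 22800^2 / (4 * 50e-8 * 0.2) = 2.75

2.75


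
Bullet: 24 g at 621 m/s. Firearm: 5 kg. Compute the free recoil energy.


v_r = m_p*v_p/m_gun = 0.024*621/5 = 2.9808 m/s, E_r = 0.5*m_gun*v_r^2 = 0.5*5*2.9808^2 = 22.21 J

22.21 J


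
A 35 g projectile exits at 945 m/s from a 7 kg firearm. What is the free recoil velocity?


v_recoil = m_p * v_p / m_gun = 0.035 * 945 / 7 = 4.725 m/s

4.725 m/s


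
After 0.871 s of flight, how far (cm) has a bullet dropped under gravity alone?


drop = 0.5*g*t^2 = 0.5*9.81*0.871^2 = 3.72113 m ≈ 372.1 cm

372.1 cm


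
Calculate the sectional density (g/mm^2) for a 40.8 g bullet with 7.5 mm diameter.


SD = m/d^2 = 40.8/7.5^2 = 0.7253 g/mm^2

0.7253 g/mm^2


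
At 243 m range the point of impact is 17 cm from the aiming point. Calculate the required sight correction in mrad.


1 mrad subtends 1 cm per 10 m of range, so adj = error_cm / (dist_m / 10) = 17 / (243/10) = 0.6996 mrad

0.6996 mrad


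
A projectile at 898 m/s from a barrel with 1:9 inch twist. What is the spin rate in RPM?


twist_m = 9*0.0254 = 0.2286 m
spin = v/twist = 898/0.2286 = 3928.259 rev/s
RPM = spin*60 = 3928.259*60 ≈ 235696 RPM

235696 RPM


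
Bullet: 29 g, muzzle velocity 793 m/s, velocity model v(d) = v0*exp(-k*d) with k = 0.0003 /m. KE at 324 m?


v = v0*exp(-k*d) = 793*exp(-0.0003*324) = 719.548 m/s
E = 0.5*m*v^2 = 0.5*0.029*719.548^2 = 7507 J

7507 J


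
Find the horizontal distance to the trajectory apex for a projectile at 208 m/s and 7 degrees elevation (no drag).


R = v0^2*sin(2*theta)/g = 208^2*sin(2*7°)/9.81 = 1066.92 m
apex_dist = R/2 = 1066.92/2 = 533.5 m

533.5 m


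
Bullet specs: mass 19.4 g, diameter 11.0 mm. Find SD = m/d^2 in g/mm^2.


SD = m/d^2 = 19.4/11.0^2 = 0.1603 g/mm^2

0.1603 g/mm^2


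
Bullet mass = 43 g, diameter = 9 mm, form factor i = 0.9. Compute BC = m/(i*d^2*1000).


BC = m/(i*d^2*1000) = 43/(0.9 * 9^2 * 1000) = 0.0005898

0.0005898


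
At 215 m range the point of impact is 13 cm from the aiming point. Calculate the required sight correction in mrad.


1 mrad subtends 1 cm per 10 m of range, so adj = error_cm / (dist_m / 10) = 13 / (215/10) = 0.6047 mrad

0.6047 mrad


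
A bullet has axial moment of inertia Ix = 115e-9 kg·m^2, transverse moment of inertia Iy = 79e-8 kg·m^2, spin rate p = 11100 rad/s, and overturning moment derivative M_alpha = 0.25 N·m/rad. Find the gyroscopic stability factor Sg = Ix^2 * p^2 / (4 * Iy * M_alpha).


Sg = Ix^2 * p^2 / (4 * Iy * M_alpha) = (115e-9)^2 * 11100^2 / (4 * 79e-8 * 0.25) = 2.063

2.063


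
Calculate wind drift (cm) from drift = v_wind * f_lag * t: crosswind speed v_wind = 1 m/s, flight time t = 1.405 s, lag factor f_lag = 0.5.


drift = v_wind * lag * t = 1 * 0.5 * 1.405 = 0.7025 m ≈ 70.25 cm

70.25 cm


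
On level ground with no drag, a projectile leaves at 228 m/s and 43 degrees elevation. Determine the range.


R = v0^2 * sin(2*theta) / g = 228^2 * sin(2*43°) / 9.81 = 5286 m

5286 m


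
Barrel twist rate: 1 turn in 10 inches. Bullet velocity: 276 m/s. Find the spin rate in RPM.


twist_m = 10*0.0254 = 0.254 m
spin = v/twist = 276/0.254 = 1086.614 rev/s
RPM = spin*60 = 1086.614*60 ≈ 65197 RPM

65197 RPM


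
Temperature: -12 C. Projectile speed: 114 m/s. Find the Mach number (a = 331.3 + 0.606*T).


a = 331.3 + 0.606*(-12) = 324.028 m/s
M = v/a = 114/324.028 = 0.3518

0.3518


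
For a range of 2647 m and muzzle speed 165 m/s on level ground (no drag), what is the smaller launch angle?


sin(2*theta) = R*g/v0^2 = 2647*9.81/165^2 = 0.953795, theta = arcsin(0.953795)/2 = 36.26°

36.26 degrees


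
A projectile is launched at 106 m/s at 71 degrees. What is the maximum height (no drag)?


H = (v0*sin(theta))^2 / (2g) = (106*sin(71°))^2 / (2*9.81) = 512 m

512 m


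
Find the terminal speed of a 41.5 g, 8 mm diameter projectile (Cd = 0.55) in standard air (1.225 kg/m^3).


A = pi*(d/2)^2 = pi*(8/2000)^2 = 5.02655e-05 m^2
vt = sqrt(2mg/(Cd*rho*A)) = sqrt(2*0.0415*9.81/(0.55 * 1.225 * 5.02655e-05)) = 155.1 m/s

155.1 m/s


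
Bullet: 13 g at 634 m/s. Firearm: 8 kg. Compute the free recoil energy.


v_r = m_p*v_p/m_gun = 0.013*634/8 = 1.03025 m/s, E_r = 0.5*m_gun*v_r^2 = 0.5*8*1.03025^2 = 4.246 J

4.246 J


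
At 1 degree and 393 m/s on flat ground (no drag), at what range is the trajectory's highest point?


R = v0^2*sin(2*theta)/g = 393^2*sin(2*1°)/9.81 = 549.459 m
apex_dist = R/2 = 549.459/2 = 274.7 m

274.7 m


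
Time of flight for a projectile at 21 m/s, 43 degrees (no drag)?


T = 2*v0*sin(theta)/g = 2*21*sin(43°)/9.81 = 2.92 s

2.92 s


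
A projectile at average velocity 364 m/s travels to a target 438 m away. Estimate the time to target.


t = d/v = 438/364 = 1.203 s

1.203 s


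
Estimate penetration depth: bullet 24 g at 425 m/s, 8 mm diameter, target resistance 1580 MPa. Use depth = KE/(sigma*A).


A = pi*(d/2)^2 = pi*(8/2)^2 = 50.2655 mm^2
E = 0.5*m*v^2 = 0.5*0.024*425^2 = 2167.5 J
depth = E/(sigma*A) = 2167.5 J / (1580 MPa * 50.2655 mm^2) = 2167.5/(1580 * 50.2655) m = 0.0272918 m ≈ 27.29 mm

27.29 mm


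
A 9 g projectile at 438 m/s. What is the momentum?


p = m*v = 0.009*438 = 3.942 kg·m/s

3.942 kg·m/s


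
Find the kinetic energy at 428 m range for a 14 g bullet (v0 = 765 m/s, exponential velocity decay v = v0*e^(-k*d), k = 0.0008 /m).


v = v0*exp(-k*d) = 765*exp(-0.0008*428) = 543.199 m/s
E = 0.5*m*v^2 = 0.5*0.014*543.199^2 = 2065 J

2065 J


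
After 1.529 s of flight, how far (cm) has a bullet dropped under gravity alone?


drop = 0.5*g*t^2 = 0.5*9.81*1.529^2 = 11.4671 m ≈ 1147 cm

1147 cm


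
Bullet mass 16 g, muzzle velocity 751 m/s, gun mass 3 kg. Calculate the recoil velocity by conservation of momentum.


v_recoil = m_p * v_p / m_gun = 0.016 * 751 / 3 = 4.005 m/s

4.005 m/s


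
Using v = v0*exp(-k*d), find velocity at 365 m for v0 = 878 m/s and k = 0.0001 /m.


v = v0*exp(-k*d) = 878*exp(-0.0001*365) = 846.5 m/s

846.5 m/s


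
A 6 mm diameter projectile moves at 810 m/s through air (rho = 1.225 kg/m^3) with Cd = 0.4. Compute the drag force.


A = pi*(d/2)^2 = pi*(6/2000)^2 = 2.82743e-05 m^2
Fd = 0.5*Cd*rho*A*v^2 = 0.5*0.4*1.225*2.82743e-05*810^2 = 4.545 N

4.545 N


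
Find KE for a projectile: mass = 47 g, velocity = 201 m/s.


E = 0.5*m*v^2 = 0.5*0.047*201^2 = 949.4 J

949.4 J


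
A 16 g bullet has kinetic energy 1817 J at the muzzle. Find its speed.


v = sqrt(2*E/m) = sqrt(2*1817/0.016) = 476.6 m/s

476.6 m/s


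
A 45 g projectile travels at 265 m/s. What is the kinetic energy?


E = 0.5*m*v^2 = 0.5*0.045*265^2 = 1580 J

1580 J


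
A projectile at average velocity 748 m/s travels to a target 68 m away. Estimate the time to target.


t = d/v = 68/748 = 0.09091 s

0.09091 s


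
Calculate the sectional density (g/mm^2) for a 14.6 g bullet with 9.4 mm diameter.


SD = m/d^2 = 14.6/9.4^2 = 0.1652 g/mm^2

0.1652 g/mm^2


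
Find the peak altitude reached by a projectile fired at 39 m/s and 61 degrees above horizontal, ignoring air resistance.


H = (v0*sin(theta))^2 / (2g) = (39*sin(61°))^2 / (2*9.81) = 59.3 m

59.3 m


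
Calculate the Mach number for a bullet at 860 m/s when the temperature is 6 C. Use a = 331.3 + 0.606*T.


a = 331.3 + 0.606*(6) = 334.936 m/s
M = v/a = 860/334.936 = 2.568

2.568


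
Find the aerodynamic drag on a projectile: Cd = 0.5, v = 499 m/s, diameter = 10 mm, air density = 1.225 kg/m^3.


A = pi*(d/2)^2 = pi*(10/2000)^2 = 7.85398e-05 m^2
Fd = 0.5*Cd*rho*A*v^2 = 0.5*0.5*1.225*7.85398e-05*499^2 = 5.989 N

5.989 N


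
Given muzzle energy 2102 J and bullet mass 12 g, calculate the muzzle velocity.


v = sqrt(2*E/m) = sqrt(2*2102/0.012) = 591.9 m/s

591.9 m/s


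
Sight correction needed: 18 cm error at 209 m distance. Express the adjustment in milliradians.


1 mrad subtends 1 cm per 10 m of range, so adj = error_cm / (dist_m / 10) = 18 / (209/10) = 0.8612 mrad

0.8612 mrad


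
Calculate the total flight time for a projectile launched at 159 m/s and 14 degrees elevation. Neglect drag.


T = 2*v0*sin(theta)/g = 2*159*sin(14°)/9.81 = 7.842 s

7.842 s


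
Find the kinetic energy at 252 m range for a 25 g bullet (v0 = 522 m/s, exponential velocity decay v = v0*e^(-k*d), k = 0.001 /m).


v = v0*exp(-k*d) = 522*exp(-0.001*252) = 405.722 m/s
E = 0.5*m*v^2 = 0.5*0.025*405.722^2 = 2058 J

2058 J


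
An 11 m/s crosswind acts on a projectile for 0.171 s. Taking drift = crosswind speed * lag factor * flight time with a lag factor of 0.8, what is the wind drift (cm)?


drift = v_wind * lag * t = 11 * 0.8 * 0.171 = 1.5048 m ≈ 150.5 cm

150.5 cm


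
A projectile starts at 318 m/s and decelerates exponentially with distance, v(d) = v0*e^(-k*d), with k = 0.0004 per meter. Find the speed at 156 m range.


v = v0*exp(-k*d) = 318*exp(-0.0004*156) = 298.8 m/s

298.8 m/s


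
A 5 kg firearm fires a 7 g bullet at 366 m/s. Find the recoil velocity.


v_recoil = m_p * v_p / m_gun = 0.007 * 366 / 5 = 0.5124 m/s

0.5124 m/s


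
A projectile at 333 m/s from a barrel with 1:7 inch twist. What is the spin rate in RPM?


twist_m = 7*0.0254 = 0.1778 m
spin = v/twist = 333/0.1778 = 1872.891 rev/s
RPM = spin*60 = 1872.891*60 ≈ 112373 RPM

112373 RPM


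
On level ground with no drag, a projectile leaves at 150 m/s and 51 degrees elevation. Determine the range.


R = v0^2 * sin(2*theta) / g = 150^2 * sin(2*51°) / 9.81 = 2243 m

2243 m


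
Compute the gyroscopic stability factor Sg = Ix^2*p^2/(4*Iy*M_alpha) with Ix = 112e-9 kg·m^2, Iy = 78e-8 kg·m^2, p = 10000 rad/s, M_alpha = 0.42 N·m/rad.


Sg = Ix^2 * p^2 / (4 * Iy * M_alpha) = (112e-9)^2 * 10000^2 / (4 * 78e-8 * 0.42) = 0.9573

0.9573


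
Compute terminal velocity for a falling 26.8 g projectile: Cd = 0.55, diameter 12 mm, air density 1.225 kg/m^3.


A = pi*(d/2)^2 = pi*(12/2000)^2 = 1.13097e-04 m^2
vt = sqrt(2mg/(Cd*rho*A)) = sqrt(2*0.0268*9.81/(0.55 * 1.225 * 1.13097e-04)) = 83.07 m/s

83.07 m/s


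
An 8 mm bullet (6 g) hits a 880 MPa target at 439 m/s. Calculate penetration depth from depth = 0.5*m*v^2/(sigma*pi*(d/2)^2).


A = pi*(d/2)^2 = pi*(8/2)^2 = 50.2655 mm^2
E = 0.5*m*v^2 = 0.5*0.006*439^2 = 578.163 J
depth = E/(sigma*A) = 578.163 J / (880 MPa * 50.2655 mm^2) = 578.163/(880 * 50.2655) m = 0.0130707 m ≈ 13.07 mm

13.07 mm


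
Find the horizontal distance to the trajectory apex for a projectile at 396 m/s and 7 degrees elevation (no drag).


R = v0^2*sin(2*theta)/g = 396^2*sin(2*7°)/9.81 = 3867.2 m
apex_dist = R/2 = 3867.2/2 = 1934 m

1934 m


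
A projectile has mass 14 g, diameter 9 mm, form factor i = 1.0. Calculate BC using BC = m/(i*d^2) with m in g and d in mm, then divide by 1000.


BC = m/(i*d^2*1000) = 14/(1.0 * 9^2 * 1000) = 0.0001728

0.0001728


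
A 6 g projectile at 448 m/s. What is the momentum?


p = m*v = 0.006*448 = 2.688 kg·m/s

2.688 kg·m/s


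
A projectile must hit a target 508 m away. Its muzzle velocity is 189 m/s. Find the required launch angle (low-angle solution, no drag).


sin(2*theta) = R*g/v0^2 = 508*9.81/189^2 = 0.139511, theta = arcsin(0.139511)/2 = 4.01°

4.01 degrees


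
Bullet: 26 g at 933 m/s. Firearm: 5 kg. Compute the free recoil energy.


v_r = m_p*v_p/m_gun = 0.026*933/5 = 4.8516 m/s, E_r = 0.5*m_gun*v_r^2 = 0.5*5*4.8516^2 = 58.85 J

58.85 J


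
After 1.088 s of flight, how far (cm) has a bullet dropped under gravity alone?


drop = 0.5*g*t^2 = 0.5*9.81*1.088^2 = 5.80626 m ≈ 580.6 cm

580.6 cm


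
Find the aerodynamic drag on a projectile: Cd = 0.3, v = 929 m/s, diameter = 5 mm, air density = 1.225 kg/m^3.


A = pi*(d/2)^2 = pi*(5/2000)^2 = 1.96350e-05 m^2
Fd = 0.5*Cd*rho*A*v^2 = 0.5*0.3*1.225*1.96350e-05*929^2 = 3.114 N

3.114 N


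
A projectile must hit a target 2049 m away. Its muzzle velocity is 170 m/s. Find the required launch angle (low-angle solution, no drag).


sin(2*theta) = R*g/v0^2 = 2049*9.81/170^2 = 0.695526, theta = arcsin(0.695526)/2 = 22.03°

22.03 degrees


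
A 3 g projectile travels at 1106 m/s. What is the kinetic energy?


E = 0.5*m*v^2 = 0.5*0.003*1106^2 = 1835 J

1835 J


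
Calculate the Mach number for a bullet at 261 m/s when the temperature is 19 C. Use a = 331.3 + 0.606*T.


a = 331.3 + 0.606*(19) = 342.814 m/s
M = v/a = 261/342.814 = 0.7613

0.7613


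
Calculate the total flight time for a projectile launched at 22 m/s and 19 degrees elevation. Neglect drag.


T = 2*v0*sin(theta)/g = 2*22*sin(19°)/9.81 = 1.46 s

1.46 s


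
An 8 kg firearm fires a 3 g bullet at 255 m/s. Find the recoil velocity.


v_recoil = m_p * v_p / m_gun = 0.003 * 255 / 8 = 0.09563 m/s

0.09563 m/s


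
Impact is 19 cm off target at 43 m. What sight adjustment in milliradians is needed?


1 mrad subtends 1 cm per 10 m of range, so adj = error_cm / (dist_m / 10) = 19 / (43/10) = 4.419 mrad

4.419 mrad


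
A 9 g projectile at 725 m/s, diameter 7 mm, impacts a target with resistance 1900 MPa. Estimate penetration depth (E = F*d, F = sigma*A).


A = pi*(d/2)^2 = pi*(7/2)^2 = 38.4845 mm^2
E = 0.5*m*v^2 = 0.5*0.009*725^2 = 2365.31 J
depth = E/(sigma*A) = 2365.31 J / (1900 MPa * 38.4845 mm^2) = 2365.31/(1900 * 38.4845) m = 0.0323481 m ≈ 32.35 mm

32.35 mm


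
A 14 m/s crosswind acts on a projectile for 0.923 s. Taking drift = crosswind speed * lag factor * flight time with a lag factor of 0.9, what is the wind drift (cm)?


drift = v_wind * lag * t = 14 * 0.9 * 0.923 = 11.6298 m ≈ 1163 cm

1163 cm


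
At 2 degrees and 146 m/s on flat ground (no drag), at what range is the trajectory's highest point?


R = v0^2*sin(2*theta)/g = 146^2*sin(2*2°)/9.81 = 151.573 m
apex_dist = R/2 = 151.573/2 = 75.79 m

75.79 m


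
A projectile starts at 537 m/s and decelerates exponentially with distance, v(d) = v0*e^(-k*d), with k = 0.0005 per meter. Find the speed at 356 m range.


v = v0*exp(-k*d) = 537*exp(-0.0005*356) = 449.4 m/s

449.4 m/s


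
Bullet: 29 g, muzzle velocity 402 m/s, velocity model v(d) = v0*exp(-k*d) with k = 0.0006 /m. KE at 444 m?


v = v0*exp(-k*d) = 402*exp(-0.0006*444) = 307.985 m/s
E = 0.5*m*v^2 = 0.5*0.029*307.985^2 = 1375 J

1375 J


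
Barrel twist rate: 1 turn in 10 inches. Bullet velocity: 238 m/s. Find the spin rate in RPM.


twist_m = 10*0.0254 = 0.254 m
spin = v/twist = 238/0.254 = 937.0079 rev/s
RPM = spin*60 = 937.0079*60 ≈ 56220 RPM

56220 RPM


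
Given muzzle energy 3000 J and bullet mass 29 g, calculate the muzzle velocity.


v = sqrt(2*E/m) = sqrt(2*3000/0.029) = 454.9 m/s

454.9 m/s


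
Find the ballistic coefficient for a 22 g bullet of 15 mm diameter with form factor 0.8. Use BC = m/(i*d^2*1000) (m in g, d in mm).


BC = m/(i*d^2*1000) = 22/(0.8 * 15^2 * 1000) = 0.0001222

0.0001222


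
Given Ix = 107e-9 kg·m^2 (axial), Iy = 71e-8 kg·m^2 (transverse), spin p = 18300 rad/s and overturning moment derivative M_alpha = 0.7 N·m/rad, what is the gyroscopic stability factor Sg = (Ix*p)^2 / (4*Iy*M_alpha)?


Sg = Ix^2 * p^2 / (4 * Iy * M_alpha) = (107e-9)^2 * 18300^2 / (4 * 71e-8 * 0.7) = 1.929

1.929


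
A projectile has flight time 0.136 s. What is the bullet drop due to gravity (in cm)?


drop = 0.5*g*t^2 = 0.5*9.81*0.136^2 = 0.0907229 m ≈ 9.072 cm

9.072 cm


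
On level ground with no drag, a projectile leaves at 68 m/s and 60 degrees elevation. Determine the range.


R = v0^2 * sin(2*theta) / g = 68^2 * sin(2*60°) / 9.81 = 408.2 m

408.2 m


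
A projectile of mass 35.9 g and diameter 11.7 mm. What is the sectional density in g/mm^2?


SD = m/d^2 = 35.9/11.7^2 = 0.2623 g/mm^2

0.2623 g/mm^2


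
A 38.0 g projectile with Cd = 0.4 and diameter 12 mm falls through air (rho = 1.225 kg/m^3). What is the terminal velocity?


A = pi*(d/2)^2 = pi*(12/2000)^2 = 1.13097e-04 m^2
vt = sqrt(2mg/(Cd*rho*A)) = sqrt(2*0.038*9.81/(0.4 * 1.225 * 1.13097e-04)) = 116 m/s

116 m/s


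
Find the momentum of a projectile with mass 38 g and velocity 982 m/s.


p = m*v = 0.038*982 = 37.32 kg·m/s

37.32 kg·m/s


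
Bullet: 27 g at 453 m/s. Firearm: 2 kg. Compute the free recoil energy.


v_r = m_p*v_p/m_gun = 0.027*453/2 = 6.1155 m/s, E_r = 0.5*m_gun*v_r^2 = 0.5*2*6.1155^2 = 37.4 J

37.4 J


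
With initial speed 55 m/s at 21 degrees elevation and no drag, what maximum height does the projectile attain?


H = (v0*sin(theta))^2 / (2g) = (55*sin(21°))^2 / (2*9.81) = 19.8 m

19.8 m


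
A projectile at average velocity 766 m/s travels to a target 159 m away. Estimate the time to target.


t = d/v = 159/766 = 0.2076 s

0.2076 s


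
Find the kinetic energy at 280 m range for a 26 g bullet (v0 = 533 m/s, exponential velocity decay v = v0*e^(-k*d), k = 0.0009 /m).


v = v0*exp(-k*d) = 533*exp(-0.0009*280) = 414.271 m/s
E = 0.5*m*v^2 = 0.5*0.026*414.271^2 = 2231 J

2231 J


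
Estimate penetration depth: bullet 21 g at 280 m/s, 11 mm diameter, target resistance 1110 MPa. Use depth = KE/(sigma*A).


A = pi*(d/2)^2 = pi*(11/2)^2 = 95.0332 mm^2
E = 0.5*m*v^2 = 0.5*0.021*280^2 = 823.2 J
depth = E/(sigma*A) = 823.2 J / (1110 MPa * 95.0332 mm^2) = 823.2/(1110 * 95.0332) m = 0.00780382 m ≈ 7.804 mm

7.804 mm


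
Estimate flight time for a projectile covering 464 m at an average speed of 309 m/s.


t = d/v = 464/309 = 1.502 s

1.502 s


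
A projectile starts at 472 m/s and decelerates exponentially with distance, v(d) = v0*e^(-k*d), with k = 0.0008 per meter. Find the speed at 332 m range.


v = v0*exp(-k*d) = 472*exp(-0.0008*332) = 361.9 m/s

361.9 m/s


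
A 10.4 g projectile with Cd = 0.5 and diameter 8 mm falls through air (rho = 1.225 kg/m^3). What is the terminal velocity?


A = pi*(d/2)^2 = pi*(8/2000)^2 = 5.02655e-05 m^2
vt = sqrt(2mg/(Cd*rho*A)) = sqrt(2*0.0104*9.81/(0.5 * 1.225 * 5.02655e-05)) = 81.41 m/s

81.41 m/s


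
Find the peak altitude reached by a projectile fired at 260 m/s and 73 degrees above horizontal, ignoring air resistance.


H = (v0*sin(theta))^2 / (2g) = (260*sin(73°))^2 / (2*9.81) = 3151 m

3151 m


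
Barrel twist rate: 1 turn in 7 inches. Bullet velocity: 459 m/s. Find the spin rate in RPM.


twist_m = 7*0.0254 = 0.1778 m
spin = v/twist = 459/0.1778 = 2581.552 rev/s
RPM = spin*60 = 2581.552*60 ≈ 154893 RPM

154893 RPM


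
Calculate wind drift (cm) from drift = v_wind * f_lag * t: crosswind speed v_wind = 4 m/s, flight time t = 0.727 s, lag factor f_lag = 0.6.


drift = v_wind * lag * t = 4 * 0.6 * 0.727 = 1.7448 m ≈ 174.5 cm

174.5 cm


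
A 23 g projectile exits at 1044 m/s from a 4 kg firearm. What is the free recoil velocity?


v_recoil = m_p * v_p / m_gun = 0.023 * 1044 / 4 = 6.003 m/s

6.003 m/s


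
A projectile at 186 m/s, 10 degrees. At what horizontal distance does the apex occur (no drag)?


R = v0^2*sin(2*theta)/g = 186^2*sin(2*10°)/9.81 = 1206.17 m
apex_dist = R/2 = 1206.17/2 = 603.1 m

603.1 m


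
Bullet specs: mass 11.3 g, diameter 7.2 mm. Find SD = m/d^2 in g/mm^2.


SD = m/d^2 = 11.3/7.2^2 = 0.218 g/mm^2

0.218 g/mm^2


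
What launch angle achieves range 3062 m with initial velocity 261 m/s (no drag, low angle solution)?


sin(2*theta) = R*g/v0^2 = 3062*9.81/261^2 = 0.440954, theta = arcsin(0.440954)/2 = 13.08°

13.08 degrees


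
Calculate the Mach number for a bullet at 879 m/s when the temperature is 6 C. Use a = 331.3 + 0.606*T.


a = 331.3 + 0.606*(6) = 334.936 m/s
M = v/a = 879/334.936 = 2.624

2.624


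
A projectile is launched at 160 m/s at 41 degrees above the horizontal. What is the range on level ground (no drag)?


R = v0^2 * sin(2*theta) / g = 160^2 * sin(2*41°) / 9.81 = 2584 m

2584 m


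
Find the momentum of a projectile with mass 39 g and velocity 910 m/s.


p = m*v = 0.039*910 = 35.49 kg·m/s

35.49 kg·m/s


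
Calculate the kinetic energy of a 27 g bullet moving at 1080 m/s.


E = 0.5*m*v^2 = 0.5*0.027*1080^2 = 15746 J

15746 J


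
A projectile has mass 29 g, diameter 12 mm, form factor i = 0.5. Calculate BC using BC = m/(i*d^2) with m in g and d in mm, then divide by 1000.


BC = m/(i*d^2*1000) = 29/(0.5 * 12^2 * 1000) = 0.0004028

0.0004028


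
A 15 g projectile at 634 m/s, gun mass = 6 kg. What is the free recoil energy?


v_r = m_p*v_p/m_gun = 0.015*634/6 = 1.585 m/s, E_r = 0.5*m_gun*v_r^2 = 0.5*6*1.585^2 = 7.537 J

7.537 J


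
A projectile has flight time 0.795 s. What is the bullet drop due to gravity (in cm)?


drop = 0.5*g*t^2 = 0.5*9.81*0.795^2 = 3.10008 m ≈ 310 cm

310 cm


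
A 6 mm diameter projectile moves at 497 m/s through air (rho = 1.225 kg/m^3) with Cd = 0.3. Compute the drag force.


A = pi*(d/2)^2 = pi*(6/2000)^2 = 2.82743e-05 m^2
Fd = 0.5*Cd*rho*A*v^2 = 0.5*0.3*1.225*2.82743e-05*497^2 = 1.283 N

1.283 N


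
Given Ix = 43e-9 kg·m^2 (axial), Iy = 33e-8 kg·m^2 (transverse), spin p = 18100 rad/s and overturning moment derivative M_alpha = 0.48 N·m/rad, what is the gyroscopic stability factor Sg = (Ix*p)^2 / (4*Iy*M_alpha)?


Sg = Ix^2 * p^2 / (4 * Iy * M_alpha) = (43e-9)^2 * 18100^2 / (4 * 33e-8 * 0.48) = 0.956

0.956


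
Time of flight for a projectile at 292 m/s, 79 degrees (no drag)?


T = 2*v0*sin(theta)/g = 2*292*sin(79°)/9.81 = 58.44 s

58.44 s


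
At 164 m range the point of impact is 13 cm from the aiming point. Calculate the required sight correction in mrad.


1 mrad subtends 1 cm per 10 m of range, so adj = error_cm / (dist_m / 10) = 13 / (164/10) = 0.7927 mrad

0.7927 mrad


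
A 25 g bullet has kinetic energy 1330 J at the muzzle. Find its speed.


v = sqrt(2*E/m) = sqrt(2*1330/0.025) = 326.2 m/s

326.2 m/s


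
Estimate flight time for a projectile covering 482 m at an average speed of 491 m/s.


t = d/v = 482/491 = 0.9817 s

0.9817 s


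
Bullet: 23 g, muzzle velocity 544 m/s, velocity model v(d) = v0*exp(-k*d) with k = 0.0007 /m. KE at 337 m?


v = v0*exp(-k*d) = 544*exp(-0.0007*337) = 429.684 m/s
E = 0.5*m*v^2 = 0.5*0.023*429.684^2 = 2123 J

2123 J


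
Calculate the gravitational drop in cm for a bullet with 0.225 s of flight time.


drop = 0.5*g*t^2 = 0.5*9.81*0.225^2 = 0.248316 m ≈ 24.83 cm

24.83 cm


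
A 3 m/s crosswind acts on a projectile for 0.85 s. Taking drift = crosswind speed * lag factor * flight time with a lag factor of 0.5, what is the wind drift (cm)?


drift = v_wind * lag * t = 3 * 0.5 * 0.85 = 1.275 m ≈ 127.5 cm

127.5 cm


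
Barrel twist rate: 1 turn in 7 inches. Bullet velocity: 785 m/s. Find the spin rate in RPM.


twist_m = 7*0.0254 = 0.1778 m
spin = v/twist = 785/0.1778 = 4415.073 rev/s
RPM = spin*60 = 4415.073*60 ≈ 264904 RPM

264904 RPM


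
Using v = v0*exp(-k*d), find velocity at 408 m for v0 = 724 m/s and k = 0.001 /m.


v = v0*exp(-k*d) = 724*exp(-0.001*408) = 481.4 m/s

481.4 m/s


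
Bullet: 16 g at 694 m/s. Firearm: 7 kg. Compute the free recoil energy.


v_r = m_p*v_p/m_gun = 0.016*694/7 = 1.58629 m/s, E_r = 0.5*m_gun*v_r^2 = 0.5*7*1.58629^2 = 8.807 J

8.807 J


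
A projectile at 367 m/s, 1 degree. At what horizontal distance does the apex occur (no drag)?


R = v0^2*sin(2*theta)/g = 367^2*sin(2*1°)/9.81 = 479.162 m
apex_dist = R/2 = 479.162/2 = 239.6 m

239.6 m


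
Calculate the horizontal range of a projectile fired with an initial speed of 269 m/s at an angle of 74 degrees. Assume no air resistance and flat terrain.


R = v0^2 * sin(2*theta) / g = 269^2 * sin(2*74°) / 9.81 = 3909 m

3909 m


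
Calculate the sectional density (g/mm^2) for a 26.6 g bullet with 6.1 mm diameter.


SD = m/d^2 = 26.6/6.1^2 = 0.7149 g/mm^2

0.7149 g/mm^2


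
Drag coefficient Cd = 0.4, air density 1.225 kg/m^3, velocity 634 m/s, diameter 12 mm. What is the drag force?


A = pi*(d/2)^2 = pi*(12/2000)^2 = 1.13097e-04 m^2
Fd = 0.5*Cd*rho*A*v^2 = 0.5*0.4*1.225*1.13097e-04*634^2 = 11.14 N

11.14 N


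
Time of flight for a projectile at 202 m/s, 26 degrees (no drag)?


T = 2*v0*sin(theta)/g = 2*202*sin(26°)/9.81 = 18.05 s

18.05 s


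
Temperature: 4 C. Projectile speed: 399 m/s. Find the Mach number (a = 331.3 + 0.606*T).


a = 331.3 + 0.606*(4) = 333.724 m/s
M = v/a = 399/333.724 = 1.196

1.196


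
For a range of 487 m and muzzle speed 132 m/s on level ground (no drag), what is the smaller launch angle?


sin(2*theta) = R*g/v0^2 = 487*9.81/132^2 = 0.274189, theta = arcsin(0.274189)/2 = 7.957°

7.957 degrees


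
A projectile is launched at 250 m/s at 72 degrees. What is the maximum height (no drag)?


H = (v0*sin(theta))^2 / (2g) = (250*sin(72°))^2 / (2*9.81) = 2881 m

2881 m


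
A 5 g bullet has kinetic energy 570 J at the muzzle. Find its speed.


v = sqrt(2*E/m) = sqrt(2*570/0.005) = 477.5 m/s

477.5 m/s


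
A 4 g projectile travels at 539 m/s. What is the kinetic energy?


E = 0.5*m*v^2 = 0.5*0.004*539^2 = 581 J

581 J


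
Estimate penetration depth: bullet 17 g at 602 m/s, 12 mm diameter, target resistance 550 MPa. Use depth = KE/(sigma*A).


A = pi*(d/2)^2 = pi*(12/2)^2 = 113.097 mm^2
E = 0.5*m*v^2 = 0.5*0.017*602^2 = 3080.43 J
depth = E/(sigma*A) = 3080.43 J / (550 MPa * 113.097 mm^2) = 3080.43/(550 * 113.097) m = 0.0495218 m ≈ 49.52 mm

49.52 mm


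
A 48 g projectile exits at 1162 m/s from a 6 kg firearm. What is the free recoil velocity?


v_recoil = m_p * v_p / m_gun = 0.048 * 1162 / 6 = 9.296 m/s

9.296 m/s


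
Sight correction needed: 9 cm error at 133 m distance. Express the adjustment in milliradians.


1 mrad subtends 1 cm per 10 m of range, so adj = error_cm / (dist_m / 10) = 9 / (133/10) = 0.6767 mrad

0.6767 mrad


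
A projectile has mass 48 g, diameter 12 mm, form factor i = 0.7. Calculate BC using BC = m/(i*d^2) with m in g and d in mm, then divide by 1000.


BC = m/(i*d^2*1000) = 48/(0.7 * 12^2 * 1000) = 0.0004762

0.0004762


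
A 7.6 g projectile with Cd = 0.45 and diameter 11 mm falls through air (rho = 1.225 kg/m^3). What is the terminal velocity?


A = pi*(d/2)^2 = pi*(11/2000)^2 = 9.50332e-05 m^2
vt = sqrt(2mg/(Cd*rho*A)) = sqrt(2*0.0076*9.81/(0.45 * 1.225 * 9.50332e-05)) = 53.35 m/s

53.35 m/s
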